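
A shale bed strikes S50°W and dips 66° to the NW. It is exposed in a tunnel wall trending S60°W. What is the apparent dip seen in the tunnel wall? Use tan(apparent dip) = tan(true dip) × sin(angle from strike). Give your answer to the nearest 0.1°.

The section lies 10° from the strike.
tan α = tan 66° × sin 10° = 2.2460 × 0.1736 = 0.3900
apparent dip = arctan 0.3900 = 21.31°

21.3°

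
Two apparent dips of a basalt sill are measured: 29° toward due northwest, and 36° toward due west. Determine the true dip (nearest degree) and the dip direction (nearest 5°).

Represent each trace as a vector plunging at its apparent dip toward its trend (east-north-up frame): v₁ = (-0.618, 0.618, -0.485), v₂ = (-0.809, -0.000, -0.588).
n = v₁ × v₂ = (-0.364, 0.029, 0.500) (taken with n_z > 0).
Dip δ = arctan(|n_h|/n_z) = arctan(0.365/0.500) = 36.1°.
Dip direction = atan2(-0.364, 0.029) = 275° (azimuth of n's horizontal projection).

true dip 36°, dip direction 275°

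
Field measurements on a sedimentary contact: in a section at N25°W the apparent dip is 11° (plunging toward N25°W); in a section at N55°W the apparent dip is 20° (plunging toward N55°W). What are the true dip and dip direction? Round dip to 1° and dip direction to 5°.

true dip 24°, dip direction 270°

Each apparent-dip line lies in the plane. As unit vectors (x east, y north, z up), v₁ plunges 11°→N25°W and v₂ plunges 20°→N55°W.
n = v₁ × v₂ = (-0.201, 0.005, 0.461) (taken with n_z > 0).
Dip δ = arctan(|n_h|/n_z) = arctan(0.201/0.461) = 23.6°.
The horizontal component of n points toward azimuth atan2(n_x, n_y) = 271°, the dip direction.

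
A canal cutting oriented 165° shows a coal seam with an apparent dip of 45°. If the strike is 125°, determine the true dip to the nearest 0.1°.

The section is 40° from the strike.
tan(true dip) = tan 45° / sin 40° = 1.5557
δ = arctan(1.5557) = 57.27°

57.3°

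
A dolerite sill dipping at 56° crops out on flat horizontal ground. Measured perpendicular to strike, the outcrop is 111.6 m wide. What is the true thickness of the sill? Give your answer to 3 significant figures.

92.5 m

True thickness t = w · sin(dip) = 111.6 × sin 56°
t = 111.6 × 0.8290 = 92.521 m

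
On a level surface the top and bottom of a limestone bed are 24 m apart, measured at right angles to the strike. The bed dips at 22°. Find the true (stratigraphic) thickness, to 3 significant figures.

8.99 m

True thickness t = w · sin(dip) = 24 × sin 22°
t = 24 × 0.3746 = 8.991 m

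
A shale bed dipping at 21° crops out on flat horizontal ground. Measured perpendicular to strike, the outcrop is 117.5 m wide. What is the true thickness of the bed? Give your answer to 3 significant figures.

42.1 m

True thickness t = w · sin(dip) = 117.5 × sin 21°
t = 117.5 × 0.3584 = 42.108 m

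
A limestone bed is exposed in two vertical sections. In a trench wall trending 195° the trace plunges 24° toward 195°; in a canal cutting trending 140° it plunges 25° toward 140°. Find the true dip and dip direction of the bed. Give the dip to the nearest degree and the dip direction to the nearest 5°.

Each apparent-dip line lies in the plane. As unit vectors (x east, y north, z up), v₁ plunges 24°→195° and v₂ plunges 25°→140°.
The plane normal is n = v₁ × v₂ ∝ (0.091, -0.337, 0.678).
Dip δ = arctan(|n_h|/n_z) = arctan(0.349/0.678) = 27.2°.
Dip direction = azimuth of (n_x, n_y) = atan2(0.091, -0.337) = 165°.

true dip 27°, dip direction 165°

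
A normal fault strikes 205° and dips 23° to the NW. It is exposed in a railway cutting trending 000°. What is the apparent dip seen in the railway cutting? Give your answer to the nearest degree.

The section lies 25° from the strike.
tan α = tan 23° × sin 25° = 0.4245 × 0.4226 = 0.1794
apparent dip = arctan 0.1794 = 10.17°

10°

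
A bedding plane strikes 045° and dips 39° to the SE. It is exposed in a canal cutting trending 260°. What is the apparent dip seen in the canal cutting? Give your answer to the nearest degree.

The section lies 35° from the strike.
tan α = tan 39° × sin 35° = 0.8098 × 0.5736 = 0.4645
α = arctan(0.4645) = 24.91°

25°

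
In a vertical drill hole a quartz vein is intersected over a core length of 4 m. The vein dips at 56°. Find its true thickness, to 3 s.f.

True thickness t = h · cos(dip) = 4 × cos 56°
t = 4 × 0.5592 = 2.237 m

2.24 m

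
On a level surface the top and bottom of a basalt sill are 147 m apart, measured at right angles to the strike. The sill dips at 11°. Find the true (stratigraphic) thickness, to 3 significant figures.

True thickness t = w · sin(dip) = 147 × sin 11°
t = 147 × 0.1908 = 28.049 m

28.0 m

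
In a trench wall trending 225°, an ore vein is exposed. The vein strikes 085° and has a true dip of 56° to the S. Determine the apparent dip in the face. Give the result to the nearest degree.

44°

The section lies 40° from the strike.
tan α = tan 56° × sin 40° = 1.4826 × 0.6428 = 0.9530
apparent dip = arctan 0.9530 = 43.62°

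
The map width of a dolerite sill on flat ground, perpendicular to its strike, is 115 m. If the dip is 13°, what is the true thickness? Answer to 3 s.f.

True thickness t = w · sin(dip) = 115 × sin 13°
t = 115 × 0.2250 = 25.869 m

25.9 m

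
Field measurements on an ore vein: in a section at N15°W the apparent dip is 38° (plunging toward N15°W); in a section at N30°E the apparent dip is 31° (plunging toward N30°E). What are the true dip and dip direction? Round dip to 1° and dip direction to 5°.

Each apparent-dip line lies in the plane. As unit vectors (x east, y north, z up), v₁ plunges 38°→N15°W and v₂ plunges 31°→N30°E.
n = v₁ × v₂ = (-0.065, 0.369, 0.478) (taken with n_z > 0).
True dip = arccos(n_z / |n|) = arccos(0.7869) = 38.1°.
Dip direction = azimuth of (n_x, n_y) = atan2(-0.065, 0.369) = 350°.

true dip 38°, dip direction 350°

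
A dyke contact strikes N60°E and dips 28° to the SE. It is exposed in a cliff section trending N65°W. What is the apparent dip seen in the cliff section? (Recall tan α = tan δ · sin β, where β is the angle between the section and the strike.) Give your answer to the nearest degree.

24°

The section lies 55° from the strike.
tan α = tan 28° × sin 55° = 0.5317 × 0.8192 = 0.4356
α = arctan(0.4356) = 23.54°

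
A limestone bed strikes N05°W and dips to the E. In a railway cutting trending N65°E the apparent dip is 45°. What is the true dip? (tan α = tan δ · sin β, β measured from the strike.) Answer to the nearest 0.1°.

β = acute angle between strike N05°W and section N65°E = 70°.
tan δ = tan α / sin β = tan 45° / sin 70° = 1.0000 / 0.9397 = 1.0642
true dip = arctan 1.0642 = 46.78°

46.8°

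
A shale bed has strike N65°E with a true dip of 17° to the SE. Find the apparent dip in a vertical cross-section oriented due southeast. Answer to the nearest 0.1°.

16.0°

Angle between strike (N65°E) and section (due southeast): β = 70°.
tan α = tan 17° × sin 70° = 0.3057 × 0.9397 = 0.2873
α = arctan(0.2873) = 16.03°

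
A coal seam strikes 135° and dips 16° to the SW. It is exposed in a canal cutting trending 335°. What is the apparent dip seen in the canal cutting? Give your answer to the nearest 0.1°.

5.6°

The section lies 20° from the strike.
tan(apparent dip) = tan 16° · sin 20° = 0.0981
α = arctan(0.0981) = 5.60°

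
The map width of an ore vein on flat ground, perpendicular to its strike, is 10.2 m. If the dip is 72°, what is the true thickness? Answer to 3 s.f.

True thickness t = w · sin(dip) = 10.2 × sin 72°
t = 10.2 × 0.9511 = 9.701 m

9.70 m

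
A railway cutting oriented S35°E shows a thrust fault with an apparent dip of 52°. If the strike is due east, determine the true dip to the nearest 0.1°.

57.4°

β = acute angle between strike due east and section S35°E = 55°.
tan δ = tan α / sin β = tan 52° / sin 55° = 1.2799 / 0.8192 = 1.5625
δ = arctan(1.5625) = 57.38°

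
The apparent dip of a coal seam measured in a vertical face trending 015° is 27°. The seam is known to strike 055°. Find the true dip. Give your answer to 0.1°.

38.4°

The section is 40° from the strike.
tan(true dip) = tan 27° / sin 40° = 0.7927
δ = arctan(0.7927) = 38.40°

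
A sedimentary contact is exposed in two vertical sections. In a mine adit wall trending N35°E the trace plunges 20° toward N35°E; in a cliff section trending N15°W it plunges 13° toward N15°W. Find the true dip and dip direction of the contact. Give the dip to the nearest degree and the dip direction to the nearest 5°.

true dip 20°, dip direction 035°

The two traces are lines in the plane: v₁ = (sin 35°·cos 20°, cos 35°·cos 20°, −sin 20°), v₂ = (sin 345°·cos 13°, cos 345°·cos 13°, −sin 13°).
Cross product v₁ × v₂ gives the pole to the plane: n ∝ (0.149, 0.207, 0.701).
tan δ = √(n_x²+n_y²)/n_z = 0.255/0.701, so δ = 20.0°.
The horizontal component of n points toward azimuth atan2(n_x, n_y) = 36°, the dip direction.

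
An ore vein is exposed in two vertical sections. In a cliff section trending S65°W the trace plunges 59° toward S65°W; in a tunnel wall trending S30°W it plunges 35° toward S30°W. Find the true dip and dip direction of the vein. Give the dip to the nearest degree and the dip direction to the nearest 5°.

true dip 64°, dip direction 280°

Each apparent-dip line lies in the plane. As unit vectors (x east, y north, z up), v₁ plunges 59°→S65°W and v₂ plunges 35°→S30°W.
n = v₁ × v₂ = (-0.483, 0.083, 0.242) (taken with n_z > 0).
tan δ = √(n_x²+n_y²)/n_z = 0.490/0.242, so δ = 63.7°.
The horizontal component of n points toward azimuth atan2(n_x, n_y) = 280°, the dip direction.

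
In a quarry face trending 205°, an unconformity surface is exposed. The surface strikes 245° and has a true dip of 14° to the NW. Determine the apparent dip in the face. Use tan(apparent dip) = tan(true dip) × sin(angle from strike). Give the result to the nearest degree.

Angle between strike (245°) and section (205°): β = 40°.
tan α = tan 14° × sin 40° = 0.2493 × 0.6428 = 0.1603
apparent dip = arctan 0.1603 = 9.11°

9°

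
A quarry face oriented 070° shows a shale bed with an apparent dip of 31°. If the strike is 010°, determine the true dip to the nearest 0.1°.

The section is 60° from the strike.
tan δ = tan α / sin β = tan 31° / sin 60° = 0.6009 / 0.8660 = 0.6938
δ = arctan(0.6938) = 34.75°

34.8°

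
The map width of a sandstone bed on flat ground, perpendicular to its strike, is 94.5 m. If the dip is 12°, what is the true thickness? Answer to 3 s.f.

19.6 m

True thickness t = w · sin(dip) = 94.5 × sin 12°
t = 94.5 × 0.2079 = 19.648 m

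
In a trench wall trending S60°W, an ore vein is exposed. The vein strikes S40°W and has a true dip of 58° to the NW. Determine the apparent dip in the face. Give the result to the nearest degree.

29°

The strike is S40°W and the section trends S60°W; the acute angle between them is β = 20°.
tan(apparent dip) = tan 58° · sin 20° = 0.5473
α = arctan(0.5473) = 28.69°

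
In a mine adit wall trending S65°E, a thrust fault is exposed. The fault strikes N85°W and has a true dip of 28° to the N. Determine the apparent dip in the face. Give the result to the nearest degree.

The section lies 20° from the strike.
tan α = tan 28° × sin 20° = 0.5317 × 0.3420 = 0.1819
apparent dip = arctan 0.1819 = 10.31°

10°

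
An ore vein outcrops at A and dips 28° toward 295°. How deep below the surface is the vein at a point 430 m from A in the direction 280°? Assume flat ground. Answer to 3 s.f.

221 m

The hole lies 15° from the dip direction, so the down-dip offset is 430 × cos 15° = 415.35 m.
Depth = down-dip offset × tan(dip) = 415.35 × tan 28° = 415.35 × 0.5317
Depth = 220.84 m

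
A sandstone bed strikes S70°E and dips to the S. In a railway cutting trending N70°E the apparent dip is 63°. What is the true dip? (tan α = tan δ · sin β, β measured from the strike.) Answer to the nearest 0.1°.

71.9°

β = acute angle between strike S70°E and section N70°E = 40°.
tan(true dip) = tan 63° / sin 40° = 3.0533
true dip = arctan 3.0533 = 71.87°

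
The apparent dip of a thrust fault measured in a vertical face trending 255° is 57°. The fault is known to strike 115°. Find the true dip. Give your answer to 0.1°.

The section is 40° from the strike.
tan δ = tan α / sin β = tan 57° / sin 40° = 1.5399 / 0.6428 = 2.3956
true dip = arctan 2.3956 = 67.34°

67.3°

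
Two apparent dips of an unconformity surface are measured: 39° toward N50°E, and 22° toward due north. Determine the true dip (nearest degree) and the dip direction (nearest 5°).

true dip 39°, dip direction 060°

Each apparent-dip line lies in the plane. As unit vectors (x east, y north, z up), v₁ plunges 39°→N50°E and v₂ plunges 22°→due north.
The plane normal is n = v₁ × v₂ ∝ (0.396, 0.223, 0.552).
tan δ = √(n_x²+n_y²)/n_z = 0.455/0.552, so δ = 39.5°.
Dip direction = azimuth of (n_x, n_y) = atan2(0.396, 0.223) = 61°.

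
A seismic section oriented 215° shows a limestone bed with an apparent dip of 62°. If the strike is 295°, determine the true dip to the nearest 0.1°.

The section is 80° from the strike.
tan δ = tan α / sin β = tan 62° / sin 80° = 1.8807 / 0.9848 = 1.9097
true dip = arctan 1.9097 = 62.36°

62.4°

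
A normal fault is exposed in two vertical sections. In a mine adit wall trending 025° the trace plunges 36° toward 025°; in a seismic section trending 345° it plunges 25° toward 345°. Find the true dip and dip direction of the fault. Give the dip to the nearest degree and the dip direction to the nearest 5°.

true dip 37°, dip direction 035°

The two traces are lines in the plane: v₁ = (sin 25°·cos 36°, cos 25°·cos 36°, −sin 36°), v₂ = (sin 345°·cos 25°, cos 345°·cos 25°, −sin 25°).
n = v₁ × v₂ = (0.205, 0.282, 0.471) (taken with n_z > 0).
True dip = arccos(n_z / |n|) = arccos(0.8038) = 36.5°.
Dip direction = atan2(0.205, 0.282) = 36° (azimuth of n's horizontal projection).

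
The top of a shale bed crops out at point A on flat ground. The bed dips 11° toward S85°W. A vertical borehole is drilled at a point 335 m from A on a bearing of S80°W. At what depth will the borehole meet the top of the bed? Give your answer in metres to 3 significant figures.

The hole lies 5° from the dip direction, so the down-dip offset is 335 × cos 5° = 333.73 m.
Depth = down-dip offset × tan(dip) = 333.73 × tan 11° = 333.73 × 0.1944
Depth = 64.87 m

64.9 m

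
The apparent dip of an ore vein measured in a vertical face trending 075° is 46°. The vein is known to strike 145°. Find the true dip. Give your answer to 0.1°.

β = acute angle between strike 145° and section 075° = 70°.
tan(true dip) = tan 46° / sin 70° = 1.1020
true dip = arctan 1.1020 = 47.78°

47.8°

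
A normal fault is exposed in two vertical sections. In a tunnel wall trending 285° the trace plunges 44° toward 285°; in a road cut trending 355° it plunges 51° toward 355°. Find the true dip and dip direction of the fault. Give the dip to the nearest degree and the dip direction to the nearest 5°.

The two traces are lines in the plane: v₁ = (sin 285°·cos 44°, cos 285°·cos 44°, −sin 44°), v₂ = (sin 355°·cos 51°, cos 355°·cos 51°, −sin 51°).
Cross product v₁ × v₂ gives the pole to the plane: n ∝ (-0.291, 0.502, 0.425).
tan δ = √(n_x²+n_y²)/n_z = 0.580/0.425, so δ = 53.7°.
The horizontal component of n points toward azimuth atan2(n_x, n_y) = 330°, the dip direction.

true dip 54°, dip direction 330°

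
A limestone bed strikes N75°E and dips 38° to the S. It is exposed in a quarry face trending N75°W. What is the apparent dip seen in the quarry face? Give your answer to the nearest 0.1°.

The section lies 30° from the strike.
tan α = tan 38° × sin 30° = 0.7813 × 0.5000 = 0.3906
α = arctan(0.3906) = 21.34°

21.3°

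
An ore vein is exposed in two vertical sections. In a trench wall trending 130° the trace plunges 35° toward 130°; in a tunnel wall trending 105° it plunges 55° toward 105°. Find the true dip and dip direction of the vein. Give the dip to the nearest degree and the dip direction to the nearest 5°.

Represent each trace as a vector plunging at its apparent dip toward its trend (east-north-up frame): v₁ = (0.628, -0.527, -0.574), v₂ = (0.554, -0.148, -0.819).
Cross product v₁ × v₂ gives the pole to the plane: n ∝ (0.346, 0.196, 0.199).
True dip = arccos(n_z / |n|) = arccos(0.4465) = 63.5°.
The horizontal component of n points toward azimuth atan2(n_x, n_y) = 60°, the dip direction.

true dip 63°, dip direction 060°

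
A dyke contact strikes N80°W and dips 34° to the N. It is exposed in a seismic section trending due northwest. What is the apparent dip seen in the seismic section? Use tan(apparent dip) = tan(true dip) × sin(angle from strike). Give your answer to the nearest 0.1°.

Angle between strike (N80°W) and section (due northwest): β = 35°.
tan(apparent dip) = tan 34° · sin 35° = 0.3869
α = arctan(0.3869) = 21.15°

21.2°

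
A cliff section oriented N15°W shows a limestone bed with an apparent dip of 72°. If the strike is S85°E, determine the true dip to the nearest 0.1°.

73.0°

The section is 70° from the strike.
tan(true dip) = tan 72° / sin 70° = 3.2752
δ = arctan(3.2752) = 73.02°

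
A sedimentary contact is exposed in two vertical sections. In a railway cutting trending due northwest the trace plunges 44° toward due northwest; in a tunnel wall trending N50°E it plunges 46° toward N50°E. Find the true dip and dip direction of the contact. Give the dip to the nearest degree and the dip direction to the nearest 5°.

Represent each trace as a vector plunging at its apparent dip toward its trend (east-north-up frame): v₁ = (-0.509, 0.509, -0.695), v₂ = (0.532, 0.447, -0.719).
The plane normal is n = v₁ × v₂ ∝ (0.056, 0.736, 0.498).
tan δ = √(n_x²+n_y²)/n_z = 0.738/0.498, so δ = 56.0°.
Dip direction = azimuth of (n_x, n_y) = atan2(0.056, 0.736) = 4°.

true dip 56°, dip direction 005°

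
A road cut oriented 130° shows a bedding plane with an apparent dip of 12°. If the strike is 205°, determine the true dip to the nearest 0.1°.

12.4°

β = acute angle between strike 205° and section 130° = 75°.
tan δ = tan α / sin β = tan 12° / sin 75° = 0.2126 / 0.9659 = 0.2201
true dip = arctan 0.2201 = 12.41°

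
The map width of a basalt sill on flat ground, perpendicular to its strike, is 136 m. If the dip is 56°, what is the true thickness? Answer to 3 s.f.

True thickness t = w · sin(dip) = 136 × sin 56°
t = 136 × 0.8290 = 112.749 m

113 m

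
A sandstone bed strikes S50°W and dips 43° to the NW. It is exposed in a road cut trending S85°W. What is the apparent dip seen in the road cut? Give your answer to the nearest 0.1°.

The strike is S50°W and the section trends S85°W; the acute angle between them is β = 35°.
tan α = tan 43° × sin 35° = 0.9325 × 0.5736 = 0.5349
apparent dip = arctan 0.5349 = 28.14°

28.1°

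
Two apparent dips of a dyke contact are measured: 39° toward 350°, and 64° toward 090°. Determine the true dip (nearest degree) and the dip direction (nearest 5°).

The two traces are lines in the plane: v₁ = (sin 350°·cos 39°, cos 350°·cos 39°, −sin 39°), v₂ = (sin 90°·cos 64°, cos 90°·cos 64°, −sin 64°).
The plane normal is n = v₁ × v₂ ∝ (0.688, 0.397, 0.336).
tan δ = √(n_x²+n_y²)/n_z = 0.794/0.336, so δ = 67.1°.
Dip direction = atan2(0.688, 0.397) = 60° (azimuth of n's horizontal projection).

true dip 67°, dip direction 060°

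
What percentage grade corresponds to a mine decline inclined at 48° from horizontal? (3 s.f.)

grade % = 100 × tan 48° = 100 × 1.1106

111%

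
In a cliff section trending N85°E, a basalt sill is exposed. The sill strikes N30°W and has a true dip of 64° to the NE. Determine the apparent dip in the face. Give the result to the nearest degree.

62°

The section lies 65° from the strike.
tan α = tan 64° × sin 65° = 2.0503 × 0.9063 = 1.8582
α = arctan(1.8582) = 61.71°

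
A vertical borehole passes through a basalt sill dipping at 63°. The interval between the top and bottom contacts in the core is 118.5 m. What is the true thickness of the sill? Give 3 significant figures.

True thickness t = h · cos(dip) = 118.5 × cos 63°
t = 118.5 × 0.4540 = 53.798 m

53.8 m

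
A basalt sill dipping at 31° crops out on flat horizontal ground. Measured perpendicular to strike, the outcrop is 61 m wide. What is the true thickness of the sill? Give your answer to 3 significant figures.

True thickness t = w · sin(dip) = 61 × sin 31°
t = 61 × 0.5150 = 31.417 m

31.4 m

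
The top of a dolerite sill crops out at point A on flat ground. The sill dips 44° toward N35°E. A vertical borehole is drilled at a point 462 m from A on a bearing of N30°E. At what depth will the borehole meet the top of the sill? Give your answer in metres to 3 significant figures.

444 m

The hole lies 5° from the dip direction, so the down-dip offset is 462 × cos 5° = 460.24 m.
Depth = down-dip offset × tan(dip) = 460.24 × tan 44° = 460.24 × 0.9657
Depth = 444.45 m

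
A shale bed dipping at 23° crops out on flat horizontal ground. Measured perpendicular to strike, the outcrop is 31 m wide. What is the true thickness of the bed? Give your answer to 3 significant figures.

12.1 m

True thickness t = w · sin(dip) = 31 × sin 23°
t = 31 × 0.3907 = 12.113 m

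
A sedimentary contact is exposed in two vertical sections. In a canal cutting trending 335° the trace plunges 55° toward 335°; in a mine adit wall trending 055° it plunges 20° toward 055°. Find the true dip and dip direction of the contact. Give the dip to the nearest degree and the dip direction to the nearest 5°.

Represent each trace as a vector plunging at its apparent dip toward its trend (east-north-up frame): v₁ = (-0.242, 0.520, -0.819), v₂ = (0.770, 0.539, -0.342).
n = v₁ × v₂ = (-0.264, 0.713, 0.531) (taken with n_z > 0).
Dip δ = arctan(|n_h|/n_z) = arctan(0.761/0.531) = 55.1°.
The horizontal component of n points toward azimuth atan2(n_x, n_y) = 340°, the dip direction.

true dip 55°, dip direction 340°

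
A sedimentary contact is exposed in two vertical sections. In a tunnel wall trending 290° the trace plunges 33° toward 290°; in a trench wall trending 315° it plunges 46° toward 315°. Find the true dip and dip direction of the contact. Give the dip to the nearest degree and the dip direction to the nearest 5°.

true dip 51°, dip direction 350°

Represent each trace as a vector plunging at its apparent dip toward its trend (east-north-up frame): v₁ = (-0.788, 0.287, -0.545), v₂ = (-0.491, 0.491, -0.719).
The plane normal is n = v₁ × v₂ ∝ (-0.061, 0.299, 0.246).
Dip δ = arctan(|n_h|/n_z) = arctan(0.306/0.246) = 51.1°.
Dip direction = atan2(-0.061, 0.299) = 348° (azimuth of n's horizontal projection).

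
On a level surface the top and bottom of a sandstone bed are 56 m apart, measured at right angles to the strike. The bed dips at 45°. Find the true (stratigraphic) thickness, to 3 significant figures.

39.6 m

True thickness t = w · sin(dip) = 56 × sin 45°
t = 56 × 0.7071 = 39.598 m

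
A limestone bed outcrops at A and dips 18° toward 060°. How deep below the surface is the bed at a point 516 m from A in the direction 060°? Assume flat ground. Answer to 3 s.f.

The hole is directly down-dip from the outcrop, so the down-dip offset is 516 m.
Depth = down-dip offset × tan(dip) = 516.00 × tan 18° = 516.00 × 0.3249
Depth = 167.66 m

168 m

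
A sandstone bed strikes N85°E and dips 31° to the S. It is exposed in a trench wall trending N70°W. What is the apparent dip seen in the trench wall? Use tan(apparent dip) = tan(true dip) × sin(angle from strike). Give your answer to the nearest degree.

Angle between strike (N85°E) and section (N70°W): β = 25°.
tan(apparent dip) = tan 31° · sin 25° = 0.2539
apparent dip = arctan 0.2539 = 14.25°

14°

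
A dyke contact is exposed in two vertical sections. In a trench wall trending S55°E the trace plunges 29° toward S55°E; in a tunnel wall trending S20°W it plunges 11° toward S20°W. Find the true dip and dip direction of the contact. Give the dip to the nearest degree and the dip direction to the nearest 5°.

Each apparent-dip line lies in the plane. As unit vectors (x east, y north, z up), v₁ plunges 29°→S55°E and v₂ plunges 11°→S20°W.
Cross product v₁ × v₂ gives the pole to the plane: n ∝ (0.351, -0.299, 0.829).
Dip δ = arctan(|n_h|/n_z) = arctan(0.462/0.829) = 29.1°.
The horizontal component of n points toward azimuth atan2(n_x, n_y) = 130°, the dip direction.

true dip 29°, dip direction 130°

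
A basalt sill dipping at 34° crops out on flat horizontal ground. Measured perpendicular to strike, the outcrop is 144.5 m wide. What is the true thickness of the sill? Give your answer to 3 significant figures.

True thickness t = w · sin(dip) = 144.5 × sin 34°
t = 144.5 × 0.5592 = 80.803 m

80.8 m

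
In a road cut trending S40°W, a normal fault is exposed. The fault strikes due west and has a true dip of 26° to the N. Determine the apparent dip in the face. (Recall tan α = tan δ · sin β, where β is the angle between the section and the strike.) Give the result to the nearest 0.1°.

The strike is due west and the section trends S40°W; the acute angle between them is β = 50°.
tan α = tan 26° × sin 50° = 0.4877 × 0.7660 = 0.3736
α = arctan(0.3736) = 20.49°

20.5°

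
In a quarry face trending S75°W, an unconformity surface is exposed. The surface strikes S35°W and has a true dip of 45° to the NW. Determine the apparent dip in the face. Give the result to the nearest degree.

33°

Angle between strike (S35°W) and section (S75°W): β = 40°.
tan α = tan 45° × sin 40° = 1.0000 × 0.6428 = 0.6428
α = arctan(0.6428) = 32.73°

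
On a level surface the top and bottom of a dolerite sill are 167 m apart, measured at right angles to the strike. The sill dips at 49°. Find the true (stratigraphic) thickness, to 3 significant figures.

126 m

True thickness t = w · sin(dip) = 167 × sin 49°
t = 167 × 0.7547 = 126.036 m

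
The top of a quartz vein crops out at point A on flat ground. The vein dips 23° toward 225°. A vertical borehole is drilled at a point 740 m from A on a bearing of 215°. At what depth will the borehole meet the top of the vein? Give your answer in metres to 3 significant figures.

The hole lies 10° from the dip direction, so the down-dip offset is 740 × cos 10° = 728.76 m.
Depth = down-dip offset × tan(dip) = 728.76 × tan 23° = 728.76 × 0.4245
Depth = 309.34 m

309 m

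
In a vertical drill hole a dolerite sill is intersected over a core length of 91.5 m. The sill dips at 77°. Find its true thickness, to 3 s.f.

True thickness t = h · cos(dip) = 91.5 × cos 77°
t = 91.5 × 0.2250 = 20.583 m

20.6 m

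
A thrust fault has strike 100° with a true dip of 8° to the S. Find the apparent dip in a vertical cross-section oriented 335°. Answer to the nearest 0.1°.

6.6°

The section lies 55° from the strike.
tan(apparent dip) = tan 8° · sin 55° = 0.1151
α = arctan(0.1151) = 6.57°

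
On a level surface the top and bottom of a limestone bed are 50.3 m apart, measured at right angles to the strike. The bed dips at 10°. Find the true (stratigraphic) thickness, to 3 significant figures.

8.73 m

True thickness t = w · sin(dip) = 50.3 × sin 10°
t = 50.3 × 0.1736 = 8.735 m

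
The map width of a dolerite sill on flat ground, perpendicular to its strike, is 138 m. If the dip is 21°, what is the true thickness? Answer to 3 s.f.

True thickness t = w · sin(dip) = 138 × sin 21°
t = 138 × 0.3584 = 49.455 m

49.5 m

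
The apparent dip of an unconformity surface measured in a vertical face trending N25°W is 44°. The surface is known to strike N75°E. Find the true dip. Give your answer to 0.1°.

44.4°

The section is 80° from the strike.
tan(true dip) = tan 44° / sin 80° = 0.9806
δ = arctan(0.9806) = 44.44°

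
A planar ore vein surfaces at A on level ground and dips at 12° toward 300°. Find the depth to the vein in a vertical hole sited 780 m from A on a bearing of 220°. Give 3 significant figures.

28.8 m

The hole lies 80° from the dip direction, so the down-dip offset is 780 × cos 80° = 135.45 m.
Depth = down-dip offset × tan(dip) = 135.45 × tan 12° = 135.45 × 0.2126
Depth = 28.79 m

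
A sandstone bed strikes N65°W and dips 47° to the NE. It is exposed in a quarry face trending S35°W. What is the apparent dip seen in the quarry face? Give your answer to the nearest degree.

Angle between strike (N65°W) and section (S35°W): β = 80°.
tan(apparent dip) = tan 47° · sin 80° = 1.0561
apparent dip = arctan 1.0561 = 46.56°

47°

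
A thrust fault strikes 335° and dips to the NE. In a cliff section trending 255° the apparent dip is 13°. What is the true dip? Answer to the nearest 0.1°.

13.2°

The section is 80° from the strike.
tan δ = tan α / sin β = tan 13° / sin 80° = 0.2309 / 0.9848 = 0.2344
true dip = arctan 0.2344 = 13.19°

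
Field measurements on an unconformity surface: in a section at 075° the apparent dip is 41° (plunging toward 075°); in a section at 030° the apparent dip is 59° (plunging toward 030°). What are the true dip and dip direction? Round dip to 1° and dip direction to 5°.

The two traces are lines in the plane: v₁ = (sin 75°·cos 41°, cos 75°·cos 41°, −sin 41°), v₂ = (sin 30°·cos 59°, cos 30°·cos 59°, −sin 59°).
The plane normal is n = v₁ × v₂ ∝ (0.125, 0.456, 0.275).
True dip = arccos(n_z / |n|) = arccos(0.5026) = 59.8°.
Dip direction = azimuth of (n_x, n_y) = atan2(0.125, 0.456) = 15°.

true dip 60°, dip direction 015°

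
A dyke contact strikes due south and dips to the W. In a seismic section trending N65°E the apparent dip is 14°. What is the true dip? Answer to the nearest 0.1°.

β = acute angle between strike due south and section N65°E = 65°.
tan(true dip) = tan 14° / sin 65° = 0.2751
true dip = arctan 0.2751 = 15.38°

15.4°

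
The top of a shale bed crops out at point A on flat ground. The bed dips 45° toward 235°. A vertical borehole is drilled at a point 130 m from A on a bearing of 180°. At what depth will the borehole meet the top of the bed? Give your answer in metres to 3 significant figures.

74.6 m

The hole lies 55° from the dip direction, so the down-dip offset is 130 × cos 55° = 74.56 m.
Depth = down-dip offset × tan(dip) = 74.56 × tan 45° = 74.56 × 1.0000
Depth = 74.56 m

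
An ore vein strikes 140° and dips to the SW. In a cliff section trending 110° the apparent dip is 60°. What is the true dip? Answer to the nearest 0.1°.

The section is 30° from the strike.
tan δ = tan α / sin β = tan 60° / sin 30° = 1.7321 / 0.5000 = 3.4641
true dip = arctan 3.4641 = 73.90°

73.9°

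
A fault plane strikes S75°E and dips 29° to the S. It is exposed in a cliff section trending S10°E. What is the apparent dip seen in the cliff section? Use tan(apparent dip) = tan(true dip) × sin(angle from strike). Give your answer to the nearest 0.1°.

26.7°

The strike is S75°E and the section trends S10°E; the acute angle between them is β = 65°.
tan α = tan 29° × sin 65° = 0.5543 × 0.9063 = 0.5024
apparent dip = arctan 0.5024 = 26.67°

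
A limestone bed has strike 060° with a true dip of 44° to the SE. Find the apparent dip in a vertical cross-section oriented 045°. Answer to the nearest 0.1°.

14.0°

Angle between strike (060°) and section (045°): β = 15°.
tan(apparent dip) = tan 44° · sin 15° = 0.2499
α = arctan(0.2499) = 14.03°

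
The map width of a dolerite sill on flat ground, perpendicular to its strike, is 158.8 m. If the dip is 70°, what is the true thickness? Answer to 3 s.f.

True thickness t = w · sin(dip) = 158.8 × sin 70°
t = 158.8 × 0.9397 = 149.223 m

149 m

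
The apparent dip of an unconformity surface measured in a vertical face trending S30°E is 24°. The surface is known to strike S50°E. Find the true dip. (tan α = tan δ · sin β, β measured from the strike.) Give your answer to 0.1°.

The section is 20° from the strike.
tan δ = tan α / sin β = tan 24° / sin 20° = 0.4452 / 0.3420 = 1.3018
δ = arctan(1.3018) = 52.47°

52.5°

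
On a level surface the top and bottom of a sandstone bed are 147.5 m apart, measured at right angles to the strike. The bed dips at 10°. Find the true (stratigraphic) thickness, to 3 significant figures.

True thickness t = w · sin(dip) = 147.5 × sin 10°
t = 147.5 × 0.1736 = 25.613 m

25.6 m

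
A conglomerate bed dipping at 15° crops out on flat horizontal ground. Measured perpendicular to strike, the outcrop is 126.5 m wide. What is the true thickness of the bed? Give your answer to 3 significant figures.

32.7 m

True thickness t = w · sin(dip) = 126.5 × sin 15°
t = 126.5 × 0.2588 = 32.741 m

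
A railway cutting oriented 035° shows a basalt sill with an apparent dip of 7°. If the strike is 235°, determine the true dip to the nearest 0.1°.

The section is 20° from the strike.
tan(true dip) = tan 7° / sin 20° = 0.3590
δ = arctan(0.3590) = 19.75°

19.7°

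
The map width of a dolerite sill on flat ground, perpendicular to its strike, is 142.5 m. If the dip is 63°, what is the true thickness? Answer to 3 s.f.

True thickness t = w · sin(dip) = 142.5 × sin 63°
t = 142.5 × 0.8910 = 126.968 m

127 m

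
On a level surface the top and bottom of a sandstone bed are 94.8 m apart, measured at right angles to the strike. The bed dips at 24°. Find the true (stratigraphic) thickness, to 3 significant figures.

38.6 m

True thickness t = w · sin(dip) = 94.8 × sin 24°
t = 94.8 × 0.4067 = 38.559 m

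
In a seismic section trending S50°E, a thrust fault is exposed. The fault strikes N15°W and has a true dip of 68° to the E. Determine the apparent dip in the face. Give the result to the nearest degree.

55°

The section lies 35° from the strike.
tan α = tan 68° × sin 35° = 2.4751 × 0.5736 = 1.4197
α = arctan(1.4197) = 54.84°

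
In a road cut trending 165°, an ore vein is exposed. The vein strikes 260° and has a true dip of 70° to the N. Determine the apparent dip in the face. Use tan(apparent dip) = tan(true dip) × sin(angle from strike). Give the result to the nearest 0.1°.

69.9°

Angle between strike (260°) and section (165°): β = 85°.
tan(apparent dip) = tan 70° · sin 85° = 2.7370
α = arctan(2.7370) = 69.93°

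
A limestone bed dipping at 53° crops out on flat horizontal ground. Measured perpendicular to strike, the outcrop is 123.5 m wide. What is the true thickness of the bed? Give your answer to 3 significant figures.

True thickness t = w · sin(dip) = 123.5 × sin 53°
t = 123.5 × 0.7986 = 98.631 m

98.6 m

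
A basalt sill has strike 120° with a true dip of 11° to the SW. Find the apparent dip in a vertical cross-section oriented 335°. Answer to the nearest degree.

The section lies 35° from the strike.
tan α = tan 11° × sin 35° = 0.1944 × 0.5736 = 0.1115
apparent dip = arctan 0.1115 = 6.36°

6°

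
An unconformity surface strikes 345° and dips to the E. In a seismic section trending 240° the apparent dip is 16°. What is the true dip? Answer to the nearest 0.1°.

The section is 75° from the strike.
tan δ = tan α / sin β = tan 16° / sin 75° = 0.2867 / 0.9659 = 0.2969
true dip = arctan 0.2969 = 16.53°

16.5°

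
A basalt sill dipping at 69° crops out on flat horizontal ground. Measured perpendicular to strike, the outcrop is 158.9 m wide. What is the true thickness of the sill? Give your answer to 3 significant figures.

148 m

True thickness t = w · sin(dip) = 158.9 × sin 69°
t = 158.9 × 0.9336 = 148.346 m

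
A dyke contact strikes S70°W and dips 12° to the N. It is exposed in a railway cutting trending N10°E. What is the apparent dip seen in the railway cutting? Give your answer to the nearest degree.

Angle between strike (S70°W) and section (N10°E): β = 60°.
tan(apparent dip) = tan 12° · sin 60° = 0.1841
α = arctan(0.1841) = 10.43°

10°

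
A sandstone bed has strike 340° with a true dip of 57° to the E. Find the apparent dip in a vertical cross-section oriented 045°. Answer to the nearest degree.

54°

Angle between strike (340°) and section (045°): β = 65°.
tan α = tan 57° × sin 65° = 1.5399 × 0.9063 = 1.3956
apparent dip = arctan 1.3956 = 54.38°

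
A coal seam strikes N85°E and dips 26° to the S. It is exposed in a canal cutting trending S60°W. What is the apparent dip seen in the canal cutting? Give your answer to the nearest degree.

Angle between strike (N85°E) and section (S60°W): β = 25°.
tan α = tan 26° × sin 25° = 0.4877 × 0.4226 = 0.2061
α = arctan(0.2061) = 11.65°

12°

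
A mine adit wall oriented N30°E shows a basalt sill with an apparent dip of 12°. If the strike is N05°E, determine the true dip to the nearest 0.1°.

The section is 25° from the strike.
tan δ = tan α / sin β = tan 12° / sin 25° = 0.2126 / 0.4226 = 0.5030
true dip = arctan 0.5030 = 26.70°

26.7°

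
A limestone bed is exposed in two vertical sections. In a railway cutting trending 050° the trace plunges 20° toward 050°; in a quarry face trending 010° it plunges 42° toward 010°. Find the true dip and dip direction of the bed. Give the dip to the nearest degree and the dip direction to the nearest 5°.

true dip 46°, dip direction 340°

Represent each trace as a vector plunging at its apparent dip toward its trend (east-north-up frame): v₁ = (0.720, 0.604, -0.342), v₂ = (0.129, 0.732, -0.669).
The plane normal is n = v₁ × v₂ ∝ (-0.154, 0.438, 0.449).
tan δ = √(n_x²+n_y²)/n_z = 0.464/0.449, so δ = 45.9°.
Dip direction = azimuth of (n_x, n_y) = atan2(-0.154, 0.438) = 341°.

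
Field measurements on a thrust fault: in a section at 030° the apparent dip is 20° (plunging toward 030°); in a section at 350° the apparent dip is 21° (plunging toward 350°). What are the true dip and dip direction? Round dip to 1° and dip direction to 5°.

Represent each trace as a vector plunging at its apparent dip toward its trend (east-north-up frame): v₁ = (0.470, 0.814, -0.342), v₂ = (-0.162, 0.919, -0.358).
The plane normal is n = v₁ × v₂ ∝ (0.023, 0.224, 0.564).
True dip = arccos(n_z / |n|) = arccos(0.9288) = 21.8°.
Dip direction = azimuth of (n_x, n_y) = atan2(0.023, 0.224) = 6°.

true dip 22°, dip direction 005°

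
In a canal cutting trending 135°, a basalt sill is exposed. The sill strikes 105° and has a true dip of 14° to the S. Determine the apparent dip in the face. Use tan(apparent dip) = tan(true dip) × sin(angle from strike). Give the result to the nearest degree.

The section lies 30° from the strike.
tan α = tan 14° × sin 30° = 0.2493 × 0.5000 = 0.1247
apparent dip = arctan 0.1247 = 7.11°

7°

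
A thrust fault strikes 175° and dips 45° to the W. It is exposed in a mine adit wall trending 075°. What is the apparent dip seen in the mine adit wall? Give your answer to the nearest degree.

45°

The strike is 175° and the section trends 075°; the acute angle between them is β = 80°.
tan α = tan 45° × sin 80° = 1.0000 × 0.9848 = 0.9848
α = arctan(0.9848) = 44.56°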